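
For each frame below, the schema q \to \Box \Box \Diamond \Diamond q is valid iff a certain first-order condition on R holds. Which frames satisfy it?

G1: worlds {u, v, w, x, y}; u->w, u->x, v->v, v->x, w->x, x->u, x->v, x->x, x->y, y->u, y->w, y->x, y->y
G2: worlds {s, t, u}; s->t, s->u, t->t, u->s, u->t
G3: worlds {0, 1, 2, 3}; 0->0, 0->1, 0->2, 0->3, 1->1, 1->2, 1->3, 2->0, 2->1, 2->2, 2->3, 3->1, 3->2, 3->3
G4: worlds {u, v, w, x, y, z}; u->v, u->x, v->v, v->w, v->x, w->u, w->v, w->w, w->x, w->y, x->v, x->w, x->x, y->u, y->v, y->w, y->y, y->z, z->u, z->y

G3

Frame correspondent (Sahlqvist): \forall x \forall z (x R^2 z \to \exists w (x = w \wedge z R^2 w)) — i.e. a generalized confluence (Geach) condition.
G1: fails — wR²u but no t with w=t and uR²t.
G2: fails — sR²t but no w with s=w and tR²w.
G3: holds.
G4: fails — yR²u but no t with y=t and uR²t.
Valid on: G3.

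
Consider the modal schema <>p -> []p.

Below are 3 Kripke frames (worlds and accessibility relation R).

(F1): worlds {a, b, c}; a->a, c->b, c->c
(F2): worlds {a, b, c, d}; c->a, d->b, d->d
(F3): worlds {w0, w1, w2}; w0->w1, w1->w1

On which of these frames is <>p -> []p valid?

(F3)

Frame correspondent (Sahlqvist): forall x forall y forall z (Rxy & Rxz -> y = z) — i.e. partial functionality.
(F1): fails — c sees both b and c.
(F2): fails — d sees both b and d.
(F3): condition met.
Valid on: (F3).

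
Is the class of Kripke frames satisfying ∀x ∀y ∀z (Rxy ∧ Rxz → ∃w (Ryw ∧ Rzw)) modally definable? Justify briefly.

Yes, by ◇□p → □◇p

Yes: it is convergence, defined by the .2 schema ◇□p → □◇p.
Suppose ◇□p→□◇p is valid. Take Rxy, Rxz and set V(p)={w : Ryw}. Then □p at y so ◇□p at x, so □◇p at x, so ◇p at z, giving w with Rzw and Ryw.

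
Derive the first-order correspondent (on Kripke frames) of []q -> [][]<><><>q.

This is a Sahlqvist (Geach-type) schema ◇^0□^1q → □^2◇^3q.
First-order correspondent: forall x forall z (x R^2 z -> exists w (xRw & z R^3 w)).

forall x forall z (x R^2 z -> exists w (xRw & z R^3 w))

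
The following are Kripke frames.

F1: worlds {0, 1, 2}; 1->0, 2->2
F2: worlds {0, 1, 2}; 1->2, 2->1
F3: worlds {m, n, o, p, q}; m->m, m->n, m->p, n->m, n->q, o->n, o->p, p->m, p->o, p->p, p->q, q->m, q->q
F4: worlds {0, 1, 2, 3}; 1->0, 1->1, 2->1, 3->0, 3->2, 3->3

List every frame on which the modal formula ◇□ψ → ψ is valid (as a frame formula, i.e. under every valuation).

This is the axiom for symmetry; its first-order frame correspondent is ∀x ∀y (Rxy → Ryx).
F1: fails — R10 but not R01.
F2: satisfies the condition.
F3: fails — Ron but not Rno.
F4: fails — R10 but not R01.
Valid on: F2.

F2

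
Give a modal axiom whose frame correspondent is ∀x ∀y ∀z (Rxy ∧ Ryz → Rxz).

□ψ → □□ψ

A defining formula is □ψ → □□ψ (the 4 axiom).
Suppose □ψ→□□ψ is valid. Take Rxy, Ryz and set V(ψ)={w : Rxw}. Then □ψ at x, so □□ψ at x, so □ψ at y, so ψ at z, i.e. Rxz.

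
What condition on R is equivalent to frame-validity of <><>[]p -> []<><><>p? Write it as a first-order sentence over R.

forall x forall y forall z ((x R^2 y & xRz) -> exists w (yRw & z R^3 w))

This is a Sahlqvist (Geach-type) schema ◇^2□^1p → □^1◇^3p.
Minimal-valuation argument: fix x; take any y with xR^2y and any z with xR^1z. Set V(p) to the set of worlds R-reachable from y in exactly 1 step. Then □^1p holds at y, so the antecedent holds at x; validity forces ◇^3p at z, giving a w with zR^3w and yR^1w.
First-order correspondent: forall x forall y forall z ((x R^2 y & xRz) -> exists w (yRw & z R^3 w)).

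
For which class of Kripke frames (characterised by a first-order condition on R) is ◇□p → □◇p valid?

Convergence

Suppose ◇□p→□◇p is valid. Take Rxy, Rxz and set V(p)={w : Ryw}. Then □p at y so ◇□p at x, so □◇p at x, so ◇p at z, giving w with Rzw and Ryw.
Conversely, any frame satisfying ∀x ∀y ∀z (Rxy ∧ Rxz → ∃w (Ryw ∧ Rzw)) validates the schema.
Frame condition: ∀x ∀y ∀z (Rxy ∧ Rxz → ∃w (Ryw ∧ Rzw)).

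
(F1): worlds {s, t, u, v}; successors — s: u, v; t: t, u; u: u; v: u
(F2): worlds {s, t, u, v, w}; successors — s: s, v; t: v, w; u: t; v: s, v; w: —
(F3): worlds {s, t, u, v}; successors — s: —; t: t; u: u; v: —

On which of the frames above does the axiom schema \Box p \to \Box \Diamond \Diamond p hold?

The schema corresponds to a generalized confluence (Geach) condition: \forall x \forall z (xRz \to \exists w (xRw \wedge z R^2 w)).
(F1): ✓.
(F2): fails — tRw but no w* with tRw* and wR²w*.
(F3): ✓.
Valid on: (F1), (F3).

(F1), (F3)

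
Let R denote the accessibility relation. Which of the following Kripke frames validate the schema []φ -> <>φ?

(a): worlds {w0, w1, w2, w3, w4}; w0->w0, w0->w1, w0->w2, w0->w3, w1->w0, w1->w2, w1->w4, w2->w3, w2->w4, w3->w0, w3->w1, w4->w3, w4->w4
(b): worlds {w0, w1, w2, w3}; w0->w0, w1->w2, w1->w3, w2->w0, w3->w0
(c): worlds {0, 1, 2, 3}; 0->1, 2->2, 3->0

(a), (b)

The schema corresponds to seriality: forall x exists y Rxy.
(a): satisfies the condition.
(b): satisfies the condition.
(c): fails — world 1 has no successor.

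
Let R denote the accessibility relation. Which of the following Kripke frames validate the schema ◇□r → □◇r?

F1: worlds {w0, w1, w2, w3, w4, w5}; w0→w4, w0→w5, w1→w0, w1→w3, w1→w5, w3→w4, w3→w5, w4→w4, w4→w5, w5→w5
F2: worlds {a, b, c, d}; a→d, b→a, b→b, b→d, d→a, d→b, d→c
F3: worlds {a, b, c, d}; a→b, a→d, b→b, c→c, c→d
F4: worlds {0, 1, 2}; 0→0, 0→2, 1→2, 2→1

F1

This is the axiom for convergence; its first-order frame correspondent is ∀x ∀y ∀z (Rxy ∧ Rxz → ∃w (Ryw ∧ Rzw)).
F1: holds.
F2: fails — Rba and Rbd but a and d have no common successor.
F3: fails — Rab and Rad but b and d have no common successor.
F4: fails — R00 and R02 but 0 and 2 have no common successor.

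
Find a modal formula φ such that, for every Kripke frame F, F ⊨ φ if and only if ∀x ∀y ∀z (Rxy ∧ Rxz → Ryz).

The condition is the Euclidean property. The 5 schema ◇r → □◇r defines it.
Suppose ◇r→□◇r is valid. Take Rxy, Rxz and set V(r)={y}. Then ◇r at x, so □◇r at x, so ◇r at z, so some w with Rzw has r; w=y, i.e. Rzy. By symmetry of the argument, Ryz.

◇r → □◇r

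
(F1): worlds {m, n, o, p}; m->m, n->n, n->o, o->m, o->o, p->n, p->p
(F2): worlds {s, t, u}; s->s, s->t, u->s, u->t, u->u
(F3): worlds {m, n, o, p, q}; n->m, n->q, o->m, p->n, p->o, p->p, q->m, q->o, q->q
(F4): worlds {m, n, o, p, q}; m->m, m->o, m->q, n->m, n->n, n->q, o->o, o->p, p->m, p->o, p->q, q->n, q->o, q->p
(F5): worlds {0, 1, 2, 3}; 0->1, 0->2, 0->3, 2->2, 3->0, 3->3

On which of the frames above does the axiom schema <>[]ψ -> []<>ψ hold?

This is the axiom for convergence; its first-order frame correspondent is forall x forall y forall z (Rxy & Rxz -> exists w (Ryw & Rzw)).
(F1): ✓.
(F2): fails — Rss and Rst but s and t have no common successor.
(F3): fails — Rnq and Rnm but q and m have no common successor.
(F4): fails — Rqn and Rqo but n and o have no common successor.
(F5): fails — R02 and R01 but 2 and 1 have no common successor.
Valid on: (F1).

(F1)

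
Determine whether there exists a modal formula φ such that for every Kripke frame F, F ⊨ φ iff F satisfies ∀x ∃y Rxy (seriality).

Definable; □q → ◇q defines it

This is a Sahlqvist condition; the D axiom □q → ◇q defines it.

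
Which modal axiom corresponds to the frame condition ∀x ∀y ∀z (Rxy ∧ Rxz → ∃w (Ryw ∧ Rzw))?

◇□s → □◇s

The condition is convergence. The .2 schema ◇□s → □◇s defines it.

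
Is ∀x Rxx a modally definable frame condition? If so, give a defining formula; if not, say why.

This is a Sahlqvist condition; the T axiom □p → p defines it.
Suppose □p→p is valid. At any x set V(p)={w : Rxw}. Then □p holds at x, so p holds at x, i.e. Rxx.

Yes, by □p → p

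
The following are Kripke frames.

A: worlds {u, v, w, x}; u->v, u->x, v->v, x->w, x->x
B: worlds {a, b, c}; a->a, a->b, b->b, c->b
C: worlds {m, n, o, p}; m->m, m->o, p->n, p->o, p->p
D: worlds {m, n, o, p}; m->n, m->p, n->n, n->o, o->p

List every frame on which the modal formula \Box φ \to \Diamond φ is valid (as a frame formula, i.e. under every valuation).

This is the axiom for seriality; its first-order frame correspondent is \forall x \exists y Rxy.
A: fails — world w has no successor.
B: holds.
C: fails — world n has no successor.
D: fails — world p has no successor.
Valid on: B.

B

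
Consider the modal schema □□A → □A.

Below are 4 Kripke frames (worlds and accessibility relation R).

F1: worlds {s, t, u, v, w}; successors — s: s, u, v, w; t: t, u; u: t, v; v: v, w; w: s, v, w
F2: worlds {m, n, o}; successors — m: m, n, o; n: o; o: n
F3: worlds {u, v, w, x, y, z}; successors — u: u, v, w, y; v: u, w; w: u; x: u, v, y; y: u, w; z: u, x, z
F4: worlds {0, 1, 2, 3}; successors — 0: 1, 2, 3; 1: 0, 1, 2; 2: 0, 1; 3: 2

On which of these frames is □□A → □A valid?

F1, F3

Frame correspondent (Sahlqvist): ∀x ∀y (Rxy → ∃z (Rxz ∧ Rzy)) — i.e. density.
F1: satisfies the condition.
F2: fails — Ron but no z with Roz and Rzn.
F3: satisfies the condition.
F4: fails — R32 but no z with R3z and Rz2.
Valid on: F1, F3.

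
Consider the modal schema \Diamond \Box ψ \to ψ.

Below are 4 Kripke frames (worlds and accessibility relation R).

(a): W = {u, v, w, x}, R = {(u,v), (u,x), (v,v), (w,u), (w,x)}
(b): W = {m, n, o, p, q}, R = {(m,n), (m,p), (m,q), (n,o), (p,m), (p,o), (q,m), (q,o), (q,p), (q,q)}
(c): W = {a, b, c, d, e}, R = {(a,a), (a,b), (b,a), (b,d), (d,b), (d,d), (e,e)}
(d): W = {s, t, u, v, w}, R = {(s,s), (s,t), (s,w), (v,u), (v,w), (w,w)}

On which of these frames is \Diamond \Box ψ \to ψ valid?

This is the axiom for symmetry; its first-order frame correspondent is \forall x \forall y (Rxy \to Ryx).
(a): fails — Ruv but not Rvu.
(b): fails — Rno but not Ron.
(c): satisfies the condition.
(d): fails — Rvw but not Rwv.

(c)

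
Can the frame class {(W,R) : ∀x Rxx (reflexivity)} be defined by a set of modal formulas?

Yes: it is reflexivity, defined by the T schema □p → p.
Suppose □p→p is valid. At any x set V(p)={w : Rxw}. Then □p holds at x, so p holds at x, i.e. Rxx.

Yes — defined by □p → p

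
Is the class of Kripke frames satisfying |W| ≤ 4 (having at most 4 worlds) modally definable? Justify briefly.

No — not modally definable

Any modally definable frame class is closed under disjoint unions.
Any modal formula valid on each of 5 disjoint one-world frames is valid on their disjoint union (validity is preserved under disjoint unions). Each one-world frame has |W|=1≤4, but the union has |W|=5.
So the class is not modally definable.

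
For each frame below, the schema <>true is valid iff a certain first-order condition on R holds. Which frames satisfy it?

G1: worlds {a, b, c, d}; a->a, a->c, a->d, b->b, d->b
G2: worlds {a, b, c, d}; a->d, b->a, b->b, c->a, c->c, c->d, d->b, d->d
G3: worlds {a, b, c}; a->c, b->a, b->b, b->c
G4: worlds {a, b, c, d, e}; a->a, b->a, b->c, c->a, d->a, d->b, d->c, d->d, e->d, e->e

Frame correspondent (Sahlqvist): forall x exists y Rxy — i.e. seriality.
G1: fails — world c has no successor.
G2: holds.
G3: fails — world c has no successor.
G4: holds.
Valid on: G2, G4.

G2, G4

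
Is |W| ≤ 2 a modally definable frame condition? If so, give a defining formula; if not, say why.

Modal frame validity is preserved under disjoint unions.
Any modal formula valid on each of 3 disjoint one-world frames is valid on their disjoint union (validity is preserved under disjoint unions). Each one-world frame has |W|=1≤2, but the union has |W|=3.
So no modal formula (or set of formulas) defines exactly the |W|≤2 frames.

Not modally definable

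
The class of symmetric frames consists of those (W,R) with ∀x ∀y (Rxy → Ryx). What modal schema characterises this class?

The condition is symmetry. The B schema q → □◇q defines it.
Suppose q→□◇q is valid. Take Rxy and set V(q)={x}. Then q at x, so □◇q at x, so ◇q at y, so some z with Ryz has q; z=x, i.e. Ryx.

q → □◇q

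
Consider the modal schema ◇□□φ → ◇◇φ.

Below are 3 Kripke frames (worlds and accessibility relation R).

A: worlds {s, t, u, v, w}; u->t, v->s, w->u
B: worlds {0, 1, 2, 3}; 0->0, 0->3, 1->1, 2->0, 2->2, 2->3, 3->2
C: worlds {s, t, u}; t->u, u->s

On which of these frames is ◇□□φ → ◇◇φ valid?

Frame correspondent (Sahlqvist): ∀x ∀y (xRy → ∃w (yR²w ∧ xR²w)) — i.e. a generalized confluence (Geach) condition.
A: fails — uRt but no w* with tR²w* and uR²w*.
B: ✓.
C: fails — tRu but no w with uR²w and tR²w.
Valid on: B.

B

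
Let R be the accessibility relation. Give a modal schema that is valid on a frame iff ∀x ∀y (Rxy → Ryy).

□(□p → p)

The condition is shift-reflexivity. The T□ schema □(□p → p) defines it.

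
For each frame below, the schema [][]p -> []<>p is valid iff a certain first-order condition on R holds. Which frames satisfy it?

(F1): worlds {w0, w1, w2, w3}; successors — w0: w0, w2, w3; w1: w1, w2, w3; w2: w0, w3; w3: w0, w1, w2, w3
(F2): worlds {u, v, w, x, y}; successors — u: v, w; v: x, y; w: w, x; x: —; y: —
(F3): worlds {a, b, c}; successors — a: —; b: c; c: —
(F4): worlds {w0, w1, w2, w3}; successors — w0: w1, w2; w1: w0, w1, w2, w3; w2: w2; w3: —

(F1)

Frame correspondent (Sahlqvist): forall x forall z (xRz -> exists w (x R^2 w & zRw)) — i.e. a generalized confluence (Geach) condition.
(F1): satisfies the condition.
(F2): fails — vRx but no t with vR²t and xRt.
(F3): fails — bRc but no w with bR²w and cRw.
(F4): fails — w1Rw3 but no w with w1R²w and w3Rw.
Valid on: (F1).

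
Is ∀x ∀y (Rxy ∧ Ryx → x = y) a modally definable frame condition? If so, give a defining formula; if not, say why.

If a class were modally definable it would be closed under surjective bounded morphisms (Goldblatt–Thomason).
The 4-cycle (worlds a,b,c,d with a→b→c→d→a) is antisymmetric. Sending even-indexed worlds to s and odd-indexed worlds to t is a surjective bounded morphism onto the two-world frame with s↔t, which is not antisymmetric.
So the class is not modally definable.

Not definable by any modal formula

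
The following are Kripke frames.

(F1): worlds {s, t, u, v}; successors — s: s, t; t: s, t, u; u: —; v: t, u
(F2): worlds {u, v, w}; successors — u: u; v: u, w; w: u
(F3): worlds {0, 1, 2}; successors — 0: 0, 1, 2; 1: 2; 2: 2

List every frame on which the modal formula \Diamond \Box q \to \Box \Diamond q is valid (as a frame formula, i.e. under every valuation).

(F2), (F3)

The schema corresponds to convergence: \forall x \forall y \forall z (Rxy \wedge Rxz \to \exists w (Ryw \wedge Rzw)).
(F1): fails — Rts and Rtu but s and u have no common successor.
(F2): holds.
(F3): holds.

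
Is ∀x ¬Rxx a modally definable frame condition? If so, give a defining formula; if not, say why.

Any modally definable frame class is closed under surjective bounded morphisms.
The 4-cycle (worlds s,t,u,v with s→t→u→v→s) is irreflexive, and the map sending every world to a single reflexive point • is a surjective bounded morphism (forth: every edge maps to (•,•); back: every world has a successor). So any modal formula valid on the 4-cycle is also valid on the reflexive point, which is not irreflexive.
Hence irreflexivity is not modally definable.

No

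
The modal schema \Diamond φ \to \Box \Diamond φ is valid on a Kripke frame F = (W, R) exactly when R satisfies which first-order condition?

Suppose ◇φ→□◇φ is valid. Take Rxy, Rxz and set V(φ)={y}. Then ◇φ at x, so □◇φ at x, so ◇φ at z, so some w with Rzw has φ; w=y, i.e. Rzy. By symmetry of the argument, Ryz.
Conversely, on a frame with the Euclidean property the schema holds at every world under every valuation.
So the correspondent is the Euclidean property.

the Euclidean property: \forall x \forall y \forall z (Rxy \wedge Rxz \to Ryz)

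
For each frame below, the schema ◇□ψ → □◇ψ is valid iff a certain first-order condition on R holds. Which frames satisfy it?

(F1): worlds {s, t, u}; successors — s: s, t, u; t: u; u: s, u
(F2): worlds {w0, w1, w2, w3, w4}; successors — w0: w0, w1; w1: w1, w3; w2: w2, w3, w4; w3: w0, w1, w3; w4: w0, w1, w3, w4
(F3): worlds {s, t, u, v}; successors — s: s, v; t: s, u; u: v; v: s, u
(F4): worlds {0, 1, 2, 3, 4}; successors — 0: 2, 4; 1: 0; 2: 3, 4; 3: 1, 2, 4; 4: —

(F1), (F2), (F3)

This is the axiom for convergence; its first-order frame correspondent is ∀x ∀y ∀z (Rxy ∧ Rxz → ∃w (Ryw ∧ Rzw)).
(F1): satisfies the condition.
(F2): satisfies the condition.
(F3): satisfies the condition.
(F4): fails — R02 and R04 but 2 and 4 have no common successor.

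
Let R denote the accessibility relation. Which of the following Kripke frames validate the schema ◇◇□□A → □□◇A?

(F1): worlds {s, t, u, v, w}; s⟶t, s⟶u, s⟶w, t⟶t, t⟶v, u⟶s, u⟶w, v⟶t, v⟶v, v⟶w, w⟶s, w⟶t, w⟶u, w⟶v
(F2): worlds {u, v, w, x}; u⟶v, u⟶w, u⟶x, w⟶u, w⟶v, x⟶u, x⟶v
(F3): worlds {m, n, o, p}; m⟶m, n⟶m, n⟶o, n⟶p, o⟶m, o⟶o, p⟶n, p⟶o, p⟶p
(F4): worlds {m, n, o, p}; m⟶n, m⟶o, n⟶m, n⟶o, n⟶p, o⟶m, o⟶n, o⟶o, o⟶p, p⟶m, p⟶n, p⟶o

The schema corresponds to a generalized confluence (Geach) condition: ∀x ∀y ∀z ((xR²y ∧ xR²z) → ∃w (yR²w ∧ zRw)).
(F1): satisfies the condition.
(F2): fails — uR²u, uR²v but no t with uR²t and vRt.
(F3): fails — nR²m, nR²p but no w with mR²w and pRw.
(F4): satisfies the condition.

(F1), (F4)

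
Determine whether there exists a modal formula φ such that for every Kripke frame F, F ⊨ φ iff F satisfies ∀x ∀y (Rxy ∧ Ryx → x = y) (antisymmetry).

Not definable by any modal formula

Any modally definable frame class is closed under surjective bounded morphisms.
The 6-cycle (worlds w0,w1,w2,w3,w4,w5 with w0→w1→w2→w3→w4→w5→w0) is antisymmetric. Sending even-indexed worlds to • and odd-indexed worlds to ∘ is a surjective bounded morphism onto the two-world frame with •↔∘, which is not antisymmetric.
So the class is not modally definable.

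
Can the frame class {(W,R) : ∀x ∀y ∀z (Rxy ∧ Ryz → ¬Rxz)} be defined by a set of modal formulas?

No

Any modally definable frame class is closed under surjective bounded morphisms.
The 3-cycle (worlds 0,1,2 with 0→1→2→0) is intransitive. Mapping every world to a single reflexive point • is a surjective bounded morphism; the reflexive point is not intransitive (R••∧R•• but R••).
Hence intransitivity is not modally definable.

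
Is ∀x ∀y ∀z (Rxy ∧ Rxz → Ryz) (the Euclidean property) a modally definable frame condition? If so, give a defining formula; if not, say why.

This is a Sahlqvist condition; the 5 axiom ◇p → □◇p defines it.
Suppose ◇p→□◇p is valid. Take Rxy, Rxz and set V(p)={y}. Then ◇p at x, so □◇p at x, so ◇p at z, so some w with Rzw has p; w=y, i.e. Rzy. By symmetry of the argument, Ryz.

Definable; ◇p → □◇p defines it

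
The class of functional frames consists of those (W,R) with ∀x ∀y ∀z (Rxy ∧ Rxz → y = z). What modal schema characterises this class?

This is partial functionality; the standard corresponding axiom is CD: ◇s → □s.
Suppose ◇s→□s is valid. Take Rxy, Rxz and set V(s)={y}. Then ◇s at x, so □s at x, so s at z, i.e. z=y.

◇s → □s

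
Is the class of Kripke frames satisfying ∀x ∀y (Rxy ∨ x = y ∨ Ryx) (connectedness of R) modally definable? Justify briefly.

Not definable by any modal formula

Modal frame validity is preserved under disjoint unions.
Take 3 disjoint single-world reflexive frames: each is trivially connected, but their disjoint union has 3 worlds with no edge between distinct components, so it is not connected.
So no modal formula (or set of formulas) defines exactly the connected frames.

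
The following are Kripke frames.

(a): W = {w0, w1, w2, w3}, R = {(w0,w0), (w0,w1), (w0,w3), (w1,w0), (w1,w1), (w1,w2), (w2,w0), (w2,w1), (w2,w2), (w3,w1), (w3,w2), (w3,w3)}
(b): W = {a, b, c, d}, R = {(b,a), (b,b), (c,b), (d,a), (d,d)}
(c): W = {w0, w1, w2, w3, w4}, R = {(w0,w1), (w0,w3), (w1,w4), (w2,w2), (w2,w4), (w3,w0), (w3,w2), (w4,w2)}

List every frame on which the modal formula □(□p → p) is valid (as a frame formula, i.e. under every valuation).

(a)

Frame correspondent (Sahlqvist): ∀x ∀y (Rxy → Ryy) — i.e. shift-reflexivity.
(a): condition met.
(b): fails — Rba but not Raa.
(c): fails — Rw2w4 but not Rw4w4.
Valid on: (a).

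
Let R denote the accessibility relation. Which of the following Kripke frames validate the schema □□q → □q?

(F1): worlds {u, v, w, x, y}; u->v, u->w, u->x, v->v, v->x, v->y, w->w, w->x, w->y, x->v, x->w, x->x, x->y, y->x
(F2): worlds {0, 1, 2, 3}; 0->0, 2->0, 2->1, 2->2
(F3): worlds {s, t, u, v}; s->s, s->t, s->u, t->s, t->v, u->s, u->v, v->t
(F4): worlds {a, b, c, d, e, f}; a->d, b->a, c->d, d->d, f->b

This is the axiom for density; its first-order frame correspondent is ∀x ∀y (Rxy → ∃z (Rxz ∧ Rzy)).
(F1): satisfies the condition.
(F2): satisfies the condition.
(F3): fails — Ruv but no z with Ruz and Rzv.
(F4): fails — Rba but no z with Rbz and Rza.

(F1), (F2)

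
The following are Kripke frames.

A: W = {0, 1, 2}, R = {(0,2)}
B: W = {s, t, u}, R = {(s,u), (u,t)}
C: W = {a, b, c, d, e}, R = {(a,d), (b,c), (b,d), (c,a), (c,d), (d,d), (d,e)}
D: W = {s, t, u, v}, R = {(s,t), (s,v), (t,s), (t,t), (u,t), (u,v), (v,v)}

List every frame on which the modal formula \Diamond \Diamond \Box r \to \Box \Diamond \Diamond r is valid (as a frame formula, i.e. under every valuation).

The schema corresponds to a generalized confluence (Geach) condition: \forall x \forall y \forall z ((x R^2 y \wedge xRz) \to \exists w (yRw \wedge z R^2 w)).
A: condition met.
B: fails — sR²t, sRu but no w with tRw and uR²w.
C: fails — aR²e, aRd but no w with eRw and dR²w.
D: fails — sR²t, sRv but no w with tRw and vR²w.
Valid on: A.

A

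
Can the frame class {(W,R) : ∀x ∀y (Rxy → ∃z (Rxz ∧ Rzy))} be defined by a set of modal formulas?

The condition is density. A defining modal formula is □□q → □q.
Suppose □□q→□q is valid. Take Rxy and set V(q)={w : xR²w}. Then □□q at x, so □q at x, so q at y, i.e. ∃z(Rxz∧Rzy).

Yes — defined by □□q → □q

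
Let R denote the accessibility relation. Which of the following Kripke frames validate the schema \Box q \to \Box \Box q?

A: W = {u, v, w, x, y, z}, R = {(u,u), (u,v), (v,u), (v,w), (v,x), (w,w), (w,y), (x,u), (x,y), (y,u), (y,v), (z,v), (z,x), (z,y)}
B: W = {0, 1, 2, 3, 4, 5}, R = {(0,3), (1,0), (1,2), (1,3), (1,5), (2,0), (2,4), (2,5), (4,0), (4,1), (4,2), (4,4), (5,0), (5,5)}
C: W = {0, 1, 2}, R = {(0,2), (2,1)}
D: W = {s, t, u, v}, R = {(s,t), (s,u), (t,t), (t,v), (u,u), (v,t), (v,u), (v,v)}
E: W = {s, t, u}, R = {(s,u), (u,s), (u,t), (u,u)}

none

This is the axiom for transitivity; its first-order frame correspondent is \forall x \forall y \forall z (Rxy \wedge Ryz \to Rxz).
A: fails — Ruv and Rvw but not Ruw.
B: fails — R12 and R24 but not R14.
C: fails — R02 and R21 but not R01.
D: fails — Rtv and Rvu but not Rtu.
E: fails — Rsu and Rus but not Rss.
Valid on no frame.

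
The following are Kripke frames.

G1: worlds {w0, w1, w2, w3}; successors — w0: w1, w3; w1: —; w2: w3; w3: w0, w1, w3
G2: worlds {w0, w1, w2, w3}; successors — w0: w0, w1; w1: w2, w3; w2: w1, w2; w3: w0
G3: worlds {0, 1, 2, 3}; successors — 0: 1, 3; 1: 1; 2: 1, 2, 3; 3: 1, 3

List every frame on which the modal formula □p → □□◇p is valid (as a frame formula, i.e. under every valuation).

G3

Frame correspondent (Sahlqvist): ∀x ∀z (xR²z → ∃w (xRw ∧ zRw)) — i.e. a generalized confluence (Geach) condition.
G1: fails — w0R²w1 but no w with w0Rw and w1Rw.
G2: fails — w0R²w1 but no w with w0Rw and w1Rw.
G3: condition met.
Valid on: G3.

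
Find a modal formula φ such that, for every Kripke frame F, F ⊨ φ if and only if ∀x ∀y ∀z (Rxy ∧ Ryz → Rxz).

□q → □□q

The condition is transitivity. The 4 schema □q → □□q defines it.
Suppose □q→□□q is valid. Take Rxy, Ryz and set V(q)={w : Rxw}. Then □q at x, so □□q at x, so □q at y, so q at z, i.e. Rxz.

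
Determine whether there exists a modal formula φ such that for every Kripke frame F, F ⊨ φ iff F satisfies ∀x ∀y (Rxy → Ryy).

Yes: it is shift-reflexivity, defined by the T□ schema □(□q → q).
Suppose □(□q→q) is valid. Take Rxy and set V(q)={w : Ryw}. Then at y, □q holds; since □(□q→q) at x, □q→q at y, so q at y, i.e. Ryy.

Definable; □(□q → q) defines it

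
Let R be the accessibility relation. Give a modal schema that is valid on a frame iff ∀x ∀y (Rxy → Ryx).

ψ → □◇ψ

A defining formula is ψ → □◇ψ (the B axiom).
Suppose ψ→□◇ψ is valid. Take Rxy and set V(ψ)={x}. Then ψ at x, so □◇ψ at x, so ◇ψ at y, so some z with Ryz has ψ; z=x, i.e. Ryx.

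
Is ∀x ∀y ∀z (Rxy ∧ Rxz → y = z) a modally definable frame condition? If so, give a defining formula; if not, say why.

The condition is partial functionality. A defining modal formula is ◇r → □r.
Suppose ◇r→□r is valid. Take Rxy, Rxz and set V(r)={y}. Then ◇r at x, so □r at x, so r at z, i.e. z=y.

Definable; ◇r → □r defines it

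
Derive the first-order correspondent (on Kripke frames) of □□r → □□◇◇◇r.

∀x ∀z (xR²z → ∃w (xR²w ∧ zR³w))

This is a Sahlqvist (Geach-type) schema ◇^0□^2r → □^2◇^3r.
Minimal-valuation argument: fix x; take any y with xR^0y and any z with xR^2z. Set V(r) to the set of worlds R-reachable from y in exactly 2 steps. Then □^2r holds at y, so the antecedent holds at x; validity forces ◇^3r at z, giving a w with zR^3w and yR^2w.
First-order correspondent: ∀x ∀z (xR²z → ∃w (xR²w ∧ zR³w)).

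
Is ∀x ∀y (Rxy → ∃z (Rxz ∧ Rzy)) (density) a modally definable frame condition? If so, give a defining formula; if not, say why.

Yes — defined by □□p → □p

This is a Sahlqvist condition; the C4 axiom □□p → □p defines it.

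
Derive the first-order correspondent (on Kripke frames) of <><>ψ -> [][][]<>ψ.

forall x forall y forall z ((x R^2 y & x R^3 z) -> exists w (y = w & zRw))

This is a Sahlqvist (Geach-type) schema ◇^2□^0ψ → □^3◇^1ψ.
First-order correspondent: forall x forall y forall z ((x R^2 y & x R^3 z) -> exists w (y = w & zRw)).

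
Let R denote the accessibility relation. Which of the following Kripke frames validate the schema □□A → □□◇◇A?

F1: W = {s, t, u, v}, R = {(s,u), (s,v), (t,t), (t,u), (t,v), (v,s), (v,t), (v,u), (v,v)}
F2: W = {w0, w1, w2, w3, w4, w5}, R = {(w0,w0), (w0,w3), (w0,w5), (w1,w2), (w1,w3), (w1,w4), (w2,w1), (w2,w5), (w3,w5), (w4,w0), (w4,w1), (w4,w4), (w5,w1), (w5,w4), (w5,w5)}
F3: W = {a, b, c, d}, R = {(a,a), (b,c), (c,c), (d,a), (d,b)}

F2, F3

The schema corresponds to a generalized confluence (Geach) condition: ∀x ∀z (xR²z → ∃w (xR²w ∧ zR²w)).
F1: fails — sR²u but no w with sR²w and uR²w.
F2: condition met.
F3: condition met.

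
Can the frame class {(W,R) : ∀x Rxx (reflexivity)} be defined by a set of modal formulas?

Yes — defined by □p → p

This is a Sahlqvist condition; the T axiom □p → p defines it.
Suppose □p→p is valid. At any x set V(p)={w : Rxw}. Then □p holds at x, so p holds at x, i.e. Rxx.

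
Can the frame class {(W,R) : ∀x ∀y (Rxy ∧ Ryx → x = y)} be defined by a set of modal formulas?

Any modally definable frame class is closed under surjective bounded morphisms.
The 8-cycle (worlds w0,w1,w2,w3,w4,w5,w6,w7 with w0→w1→w2→w3→w4→w5→w6→w7→w0) is antisymmetric. Sending even-indexed worlds to a and odd-indexed worlds to b is a surjective bounded morphism onto the two-world frame with a↔b, which is not antisymmetric.
So the class is not modally definable.

Not modally definable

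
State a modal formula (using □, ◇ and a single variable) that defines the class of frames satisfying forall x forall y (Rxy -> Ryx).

r → □◇r

A defining formula is r → □◇r (the B axiom).
Suppose r→□◇r is valid. Take Rxy and set V(r)={x}. Then r at x, so □◇r at x, so ◇r at y, so some z with Ryz has r; z=x, i.e. Ryx.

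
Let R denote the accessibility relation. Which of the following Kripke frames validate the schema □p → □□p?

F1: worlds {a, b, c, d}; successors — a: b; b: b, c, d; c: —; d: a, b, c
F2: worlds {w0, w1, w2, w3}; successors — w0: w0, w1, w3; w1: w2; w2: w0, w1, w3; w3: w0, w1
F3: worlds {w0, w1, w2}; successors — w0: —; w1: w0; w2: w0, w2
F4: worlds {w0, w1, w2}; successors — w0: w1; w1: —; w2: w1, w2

F3, F4

The schema corresponds to transitivity: ∀x ∀y ∀z (Rxy ∧ Ryz → Rxz).
F1: fails — Rab and Rbc but not Rac.
F2: fails — Rw1w2 and Rw2w0 but not Rw1w0.
F3: condition met.
F4: condition met.
Valid on: F3, F4.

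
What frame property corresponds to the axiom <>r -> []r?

partial functionality: forall x forall y forall z (Rxy & Rxz -> y = z)

Suppose ◇r→□r is valid. Take Rxy, Rxz and set V(r)={y}. Then ◇r at x, so □r at x, so r at z, i.e. z=y.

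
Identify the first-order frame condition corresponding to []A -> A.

reflexivity: forall x Rxx

This schema is the T axiom.
Its frame correspondent is reflexivity — forall x Rxx.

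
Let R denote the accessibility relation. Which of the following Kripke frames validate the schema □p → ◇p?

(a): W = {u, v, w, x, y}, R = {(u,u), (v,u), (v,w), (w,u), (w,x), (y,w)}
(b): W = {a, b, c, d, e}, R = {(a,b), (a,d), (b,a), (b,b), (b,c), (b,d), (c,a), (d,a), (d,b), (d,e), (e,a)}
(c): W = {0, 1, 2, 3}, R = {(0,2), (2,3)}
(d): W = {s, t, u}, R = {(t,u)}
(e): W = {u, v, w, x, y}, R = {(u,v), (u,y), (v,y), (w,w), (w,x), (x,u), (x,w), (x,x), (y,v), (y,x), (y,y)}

(b), (e)

Frame correspondent (Sahlqvist): ∀x ∃y Rxy — i.e. seriality.
(a): fails — world x has no successor.
(b): ✓.
(c): fails — world 1 has no successor.
(d): fails — world s has no successor.
(e): ✓.
Valid on: (b), (e).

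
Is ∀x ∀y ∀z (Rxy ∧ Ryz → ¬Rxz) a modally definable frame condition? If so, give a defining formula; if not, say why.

Modal frame validity is preserved under surjective bounded morphisms.
The 5-cycle (worlds s,t,u,v,w with s→t→u→v→w→s) is intransitive. Mapping every world to a single reflexive point • is a surjective bounded morphism; the reflexive point is not intransitive (R••∧R•• but R••).
Hence intransitivity is not modally definable.

No — not modally definable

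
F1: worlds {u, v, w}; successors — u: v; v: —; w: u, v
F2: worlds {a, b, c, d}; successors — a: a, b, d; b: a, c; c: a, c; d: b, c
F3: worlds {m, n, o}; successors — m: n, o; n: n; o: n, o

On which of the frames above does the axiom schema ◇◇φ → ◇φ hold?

This is the axiom for transitivity; its first-order frame correspondent is ∀x ∀y ∀z (Rxy ∧ Ryz → Rxz).
F1: condition met.
F2: fails — Rdc and Rca but not Rda.
F3: condition met.

F1, F3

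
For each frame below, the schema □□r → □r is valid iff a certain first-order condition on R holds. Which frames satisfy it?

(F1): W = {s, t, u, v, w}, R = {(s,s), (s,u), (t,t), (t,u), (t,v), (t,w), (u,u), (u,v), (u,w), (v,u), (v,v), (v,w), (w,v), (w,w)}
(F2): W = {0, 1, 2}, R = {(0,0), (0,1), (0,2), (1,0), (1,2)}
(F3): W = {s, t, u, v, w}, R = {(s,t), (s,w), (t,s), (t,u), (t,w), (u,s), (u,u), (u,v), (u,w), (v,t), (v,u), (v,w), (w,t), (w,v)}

Frame correspondent (Sahlqvist): ∀x ∀y (Rxy → ∃z (Rxz ∧ Rzy)) — i.e. density.
(F1): condition met.
(F2): condition met.
(F3): fails — Rwv but no z with Rwz and Rzv.

(F1), (F2)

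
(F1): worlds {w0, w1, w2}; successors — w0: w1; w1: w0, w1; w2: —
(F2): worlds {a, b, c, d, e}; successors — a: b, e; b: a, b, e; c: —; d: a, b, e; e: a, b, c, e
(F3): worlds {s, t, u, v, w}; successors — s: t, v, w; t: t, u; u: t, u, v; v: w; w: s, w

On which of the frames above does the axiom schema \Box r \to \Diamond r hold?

The schema corresponds to seriality: \forall x \exists y Rxy.
(F1): fails — world w2 has no successor.
(F2): fails — world c has no successor.
(F3): satisfies the condition.
Valid on: (F3).

(F3)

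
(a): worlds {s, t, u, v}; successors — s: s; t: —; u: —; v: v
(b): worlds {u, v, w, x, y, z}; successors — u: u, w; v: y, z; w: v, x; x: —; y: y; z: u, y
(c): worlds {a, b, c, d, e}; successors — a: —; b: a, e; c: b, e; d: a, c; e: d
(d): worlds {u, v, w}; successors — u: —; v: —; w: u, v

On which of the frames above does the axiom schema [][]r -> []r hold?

(a)

Frame correspondent (Sahlqvist): forall x forall y (Rxy -> exists z (Rxz & Rzy)) — i.e. density.
(a): ✓.
(b): fails — Rvz but no t with Rvt and Rtz.
(c): fails — Rdc but no z with Rdz and Rzc.
(d): fails — Rwu but no z with Rwz and Rzu.
Valid on: (a).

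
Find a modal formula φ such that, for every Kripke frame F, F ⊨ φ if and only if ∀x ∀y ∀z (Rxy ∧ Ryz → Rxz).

This is transitivity; the standard corresponding axiom is 4: □ψ → □□ψ.
Suppose □ψ→□□ψ is valid. Take Rxy, Ryz and set V(ψ)={w : Rxw}. Then □ψ at x, so □□ψ at x, so □ψ at y, so ψ at z, i.e. Rxz.

□ψ → □□ψ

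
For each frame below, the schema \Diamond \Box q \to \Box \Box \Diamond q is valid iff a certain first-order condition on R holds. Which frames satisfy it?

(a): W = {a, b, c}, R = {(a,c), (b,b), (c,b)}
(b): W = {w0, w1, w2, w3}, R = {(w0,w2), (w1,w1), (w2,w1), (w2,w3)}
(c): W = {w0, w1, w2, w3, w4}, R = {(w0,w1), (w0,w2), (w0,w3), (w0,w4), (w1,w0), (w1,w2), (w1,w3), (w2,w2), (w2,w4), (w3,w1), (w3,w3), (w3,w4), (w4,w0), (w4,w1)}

(a)

This is the axiom for a generalized confluence (Geach) condition; its first-order frame correspondent is \forall x \forall y \forall z ((xRy \wedge x R^2 z) \to \exists w (yRw \wedge zRw)).
(a): condition met.
(b): fails — w0Rw2, w0R²w3 but no w with w2Rw and w3Rw.
(c): fails — w0Rw2, w0R²w4 but no w with w2Rw and w4Rw.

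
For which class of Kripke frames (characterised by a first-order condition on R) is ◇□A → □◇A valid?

Suppose ◇□A→□◇A is valid. Take Rxy, Rxz and set V(A)={w : Ryw}. Then □A at y so ◇□A at x, so □◇A at x, so ◇A at z, giving w with Rzw and Ryw.

Convergence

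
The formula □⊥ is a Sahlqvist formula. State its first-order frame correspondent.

This is the Ver axiom.
Its frame correspondent is emptiness of R — ∀x ∀y ¬Rxy.

emptiness of R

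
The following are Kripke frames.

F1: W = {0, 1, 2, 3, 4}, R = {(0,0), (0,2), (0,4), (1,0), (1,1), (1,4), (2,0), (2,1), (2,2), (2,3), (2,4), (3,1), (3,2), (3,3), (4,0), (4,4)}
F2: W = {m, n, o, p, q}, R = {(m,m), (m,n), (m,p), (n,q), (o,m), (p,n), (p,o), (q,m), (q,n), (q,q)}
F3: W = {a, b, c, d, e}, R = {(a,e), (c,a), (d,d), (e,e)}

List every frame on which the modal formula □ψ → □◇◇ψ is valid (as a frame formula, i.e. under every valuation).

This is the axiom for a generalized confluence (Geach) condition; its first-order frame correspondent is ∀x ∀z (xRz → ∃w (xRw ∧ zR²w)).
F1: ✓.
F2: ✓.
F3: fails — cRa but no w with cRw and aR²w.
Valid on: F1, F2.

F1, F2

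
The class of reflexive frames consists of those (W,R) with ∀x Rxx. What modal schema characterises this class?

This is reflexivity; the standard corresponding axiom is T: □ψ → ψ.
Suppose □ψ→ψ is valid. At any x set V(ψ)={w : Rxw}. Then □ψ holds at x, so ψ holds at x, i.e. Rxx.

□ψ → ψ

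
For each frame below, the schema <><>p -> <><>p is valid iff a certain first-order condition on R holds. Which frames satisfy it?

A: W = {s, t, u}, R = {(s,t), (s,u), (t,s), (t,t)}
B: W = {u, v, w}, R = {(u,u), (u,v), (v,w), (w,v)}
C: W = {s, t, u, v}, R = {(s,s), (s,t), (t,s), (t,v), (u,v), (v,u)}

Frame correspondent (Sahlqvist): forall x forall y (x R^2 y -> exists w (y = w & x R^2 w)) — i.e. a generalized confluence (Geach) condition.
A: ✓.
B: ✓.
C: ✓.

A, B, C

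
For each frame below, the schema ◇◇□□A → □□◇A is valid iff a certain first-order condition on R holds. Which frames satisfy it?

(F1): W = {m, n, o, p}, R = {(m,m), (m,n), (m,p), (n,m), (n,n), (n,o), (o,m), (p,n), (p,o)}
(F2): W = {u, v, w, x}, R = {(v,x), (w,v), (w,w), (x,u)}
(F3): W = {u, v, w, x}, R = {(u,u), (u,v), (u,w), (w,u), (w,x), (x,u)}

The schema corresponds to a generalized confluence (Geach) condition: ∀x ∀y ∀z ((xR²y ∧ xR²z) → ∃w (yR²w ∧ zRw)).
(F1): holds.
(F2): fails — vR²u, vR²u but no t with uR²t and uRt.
(F3): fails — uR²u, uR²v but no t with uR²t and vRt.
Valid on: (F1).

(F1)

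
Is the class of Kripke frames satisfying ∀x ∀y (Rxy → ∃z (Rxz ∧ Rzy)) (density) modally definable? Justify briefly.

This is a Sahlqvist condition; the C4 axiom □□r → □r defines it.
Suppose □□r→□r is valid. Take Rxy and set V(r)={w : xR²w}. Then □□r at x, so □r at x, so r at y, i.e. ∃z(Rxz∧Rzy).

Yes, by □□r → □r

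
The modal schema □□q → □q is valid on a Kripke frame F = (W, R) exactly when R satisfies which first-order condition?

This is the C4 axiom.
It corresponds to density: ∀x ∀y (Rxy → ∃z (Rxz ∧ Rzy)).

Density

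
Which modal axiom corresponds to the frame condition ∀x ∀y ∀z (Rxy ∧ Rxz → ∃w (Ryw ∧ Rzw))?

◇□q → □◇q

A defining formula is ◇□q → □◇q (the .2 axiom).
Suppose ◇□q→□◇q is valid. Take Rxy, Rxz and set V(q)={w : Ryw}. Then □q at y so ◇□q at x, so □◇q at x, so ◇q at z, giving w with Rzw and Ryw.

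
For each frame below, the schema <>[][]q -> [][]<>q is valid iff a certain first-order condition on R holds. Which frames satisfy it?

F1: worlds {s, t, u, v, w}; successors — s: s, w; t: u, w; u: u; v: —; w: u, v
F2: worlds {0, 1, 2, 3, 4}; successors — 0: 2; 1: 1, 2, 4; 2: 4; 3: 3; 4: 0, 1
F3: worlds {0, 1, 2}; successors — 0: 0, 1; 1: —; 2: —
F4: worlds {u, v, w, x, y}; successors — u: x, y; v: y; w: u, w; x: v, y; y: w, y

F4

The schema corresponds to a generalized confluence (Geach) condition: forall x forall y forall z ((xRy & x R^2 z) -> exists w (y R^2 w & zRw)).
F1: fails — sRs, sR²v but no w* with sR²w* and vRw*.
F2: fails — 1R2, 1R²0 but no w with 2R²w and 0Rw.
F3: fails — 0R0, 0R²1 but no w with 0R²w and 1Rw.
F4: holds.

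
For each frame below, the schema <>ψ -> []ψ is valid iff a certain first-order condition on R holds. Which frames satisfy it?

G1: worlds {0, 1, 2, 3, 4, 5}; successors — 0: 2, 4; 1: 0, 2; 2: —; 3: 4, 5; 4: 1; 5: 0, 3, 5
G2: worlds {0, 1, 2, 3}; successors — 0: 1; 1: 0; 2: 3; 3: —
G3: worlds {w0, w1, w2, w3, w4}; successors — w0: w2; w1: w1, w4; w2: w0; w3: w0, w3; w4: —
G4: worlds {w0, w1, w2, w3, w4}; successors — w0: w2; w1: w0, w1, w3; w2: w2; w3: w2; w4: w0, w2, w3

This is the axiom for partial functionality; its first-order frame correspondent is forall x forall y forall z (Rxy & Rxz -> y = z).
G1: fails — 0 sees both 2 and 4.
G2: satisfies the condition.
G3: fails — w1 sees both w1 and w4.
G4: fails — w1 sees both w0 and w1.

G2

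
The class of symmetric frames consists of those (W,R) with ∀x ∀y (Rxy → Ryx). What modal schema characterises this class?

q → □◇q

The condition is symmetry. The B schema q → □◇q defines it.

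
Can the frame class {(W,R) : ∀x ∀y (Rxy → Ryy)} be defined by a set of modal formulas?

Yes: it is shift-reflexivity, defined by the T□ schema □(□r → r).
Suppose □(□r→r) is valid. Take Rxy and set V(r)={w : Ryw}. Then at y, □r holds; since □(□r→r) at x, □r→r at y, so r at y, i.e. Ryy.

Yes, by □(□r → r)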